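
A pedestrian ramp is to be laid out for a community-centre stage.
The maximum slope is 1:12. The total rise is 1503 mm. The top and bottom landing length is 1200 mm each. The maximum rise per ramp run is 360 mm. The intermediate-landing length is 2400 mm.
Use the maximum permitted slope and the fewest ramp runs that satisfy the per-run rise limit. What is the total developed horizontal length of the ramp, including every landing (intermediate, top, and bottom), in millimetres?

30036 mm

1503 / 360 = 4.17, so 5 ramp runs are needed. That means 4 intermediate landings.
Horizontal run for 1503 mm of rise at 1:12 is 1503 × 12 = 18036 mm.
Intermediate landings: 4 × 2400 = 9600 mm.
Top and bottom landings: 2 × 1200 = 2400 mm.
Total = 18036 + 9600 + 2400 = 30036 mm.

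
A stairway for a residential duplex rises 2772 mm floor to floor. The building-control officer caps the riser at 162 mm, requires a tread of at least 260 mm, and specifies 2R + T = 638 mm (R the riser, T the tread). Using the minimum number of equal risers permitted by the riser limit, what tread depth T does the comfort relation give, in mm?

2772 / 162 = 17.111 → round up to 18 risers.
Each riser is 2772/18 = 154 mm (≤ 162 mm).
T = 638 − 2·154 = 330 mm, which satisfies the 260 mm minimum.

330 mm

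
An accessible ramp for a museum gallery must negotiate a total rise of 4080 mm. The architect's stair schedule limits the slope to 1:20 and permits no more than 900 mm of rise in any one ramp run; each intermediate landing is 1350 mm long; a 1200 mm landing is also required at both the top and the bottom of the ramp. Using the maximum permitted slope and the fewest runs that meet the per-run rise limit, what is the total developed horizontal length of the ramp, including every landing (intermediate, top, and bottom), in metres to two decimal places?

At most 900 each: 4080/900 = 4.53, giving 5 ramp runs. That means 4 intermediate landings.
Ramp run (horizontal) at 1:20: 4080 × 20 = 81600 mm.
Intermediate landings: 4 × 1350 = 5400 mm.
Top and bottom landings: 2 × 1200 = 2400 mm.
Total = 81600 + 5400 + 2400 = 89400 mm.
= 89.40 m.

89.40 m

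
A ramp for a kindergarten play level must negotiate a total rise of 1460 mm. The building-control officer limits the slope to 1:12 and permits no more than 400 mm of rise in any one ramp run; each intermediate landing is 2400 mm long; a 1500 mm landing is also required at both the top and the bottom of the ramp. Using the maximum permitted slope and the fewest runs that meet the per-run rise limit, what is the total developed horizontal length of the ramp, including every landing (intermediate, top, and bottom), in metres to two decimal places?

1460 / 400 = 3.650 → round up to 4 ramp runs. That means 3 intermediate landings.
Horizontal run for 1460 mm of rise at 1:12 is 1460 × 12 = 17520 mm.
3 intermediate landings contribute 3 × 2400 = 7200 mm.
Top and bottom landings: 2 × 1500 = 3000 mm.
Total = 17520 + 7200 + 3000 = 27720 mm.
= 27.72 m.

27.72 m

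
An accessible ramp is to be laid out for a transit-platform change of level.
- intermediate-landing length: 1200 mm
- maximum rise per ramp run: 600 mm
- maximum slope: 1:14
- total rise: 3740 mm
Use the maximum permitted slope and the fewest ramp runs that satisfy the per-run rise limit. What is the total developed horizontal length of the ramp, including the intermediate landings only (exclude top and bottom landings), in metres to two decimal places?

59.56 m

3740 / 600 = 6.23, so 7 ramp runs are needed. That means 6 intermediate landings.
Horizontal run for 3740 mm of rise at 1:14 is 3740 × 14 = 52360 mm.
6 intermediate landings contribute 6 × 1200 = 7200 mm.
Total developed length = 52360 + 7200 = 59560 mm.
= 59.56 m.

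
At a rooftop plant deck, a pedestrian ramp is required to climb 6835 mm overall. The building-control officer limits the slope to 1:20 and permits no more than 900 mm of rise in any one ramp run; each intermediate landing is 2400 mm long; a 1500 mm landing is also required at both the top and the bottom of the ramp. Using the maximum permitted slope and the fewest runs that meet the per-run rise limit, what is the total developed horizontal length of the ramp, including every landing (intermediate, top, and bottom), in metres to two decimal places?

At most 900 each: 6835/900 = 7.59, giving 8 ramp runs. That means 7 intermediate landings.
Horizontal run for 6835 mm of rise at 1:20 is 6835 × 20 = 136700 mm.
7 intermediate landings contribute 7 × 2400 = 16800 mm.
Top and bottom landings: 2 × 1500 = 3000 mm.
Total = 136700 + 16800 + 3000 = 156500 mm.
= 156.50 m.

156.50 m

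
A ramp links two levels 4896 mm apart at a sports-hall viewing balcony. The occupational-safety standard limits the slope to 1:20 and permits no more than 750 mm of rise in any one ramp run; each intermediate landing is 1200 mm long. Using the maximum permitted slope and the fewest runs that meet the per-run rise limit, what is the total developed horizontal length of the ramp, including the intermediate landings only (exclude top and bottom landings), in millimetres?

105120 mm

⌈4896/750⌉ = 7 ramp runs. That means 6 intermediate landings.
Ramp run (horizontal) at 1:20: 4896 × 20 = 97920 mm.
Intermediate landings: 6 × 1200 = 7200 mm.
Total developed length = 97920 + 7200 = 105120 mm.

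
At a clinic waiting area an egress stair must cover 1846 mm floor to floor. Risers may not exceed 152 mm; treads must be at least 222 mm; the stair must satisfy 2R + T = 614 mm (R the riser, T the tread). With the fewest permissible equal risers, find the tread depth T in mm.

⌈1846/152⌉ = 13 risers.
R = 1846 ÷ 13 = 142 mm.
T = 614 − 2·142 = 330 mm, which satisfies the 222 mm minimum.

330 mm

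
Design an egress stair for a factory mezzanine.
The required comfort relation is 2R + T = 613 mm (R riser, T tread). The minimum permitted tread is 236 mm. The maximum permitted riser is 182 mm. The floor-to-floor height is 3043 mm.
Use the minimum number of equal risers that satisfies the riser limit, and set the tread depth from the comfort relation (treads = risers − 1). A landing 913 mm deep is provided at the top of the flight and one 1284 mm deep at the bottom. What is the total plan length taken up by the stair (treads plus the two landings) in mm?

At most 182 each: 3043/182 = 16.72, giving 17 risers.
R = 3043 ÷ 17 = 179 mm.
From 2R + T = 613: T = 613 − 358 = 255 mm.
17 risers give 16 treads; going = 16 × 255 = 4080 mm.
Add landings: 4080 + 913 + 1284 = 6277 mm.

6277 mm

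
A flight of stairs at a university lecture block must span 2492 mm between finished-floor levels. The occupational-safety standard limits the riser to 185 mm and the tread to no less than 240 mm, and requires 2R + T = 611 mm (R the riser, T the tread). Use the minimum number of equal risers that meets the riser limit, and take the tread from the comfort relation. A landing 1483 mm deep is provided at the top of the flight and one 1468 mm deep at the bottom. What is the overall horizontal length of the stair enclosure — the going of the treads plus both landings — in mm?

2492 / 185 = 13.470 → round up to 14 risers.
Each riser is 2492/14 = 178 mm (≤ 185 mm).
From 2R + T = 611: T = 611 − 356 = 255 mm.
Going = (14 − 1) × 255 = 3315 mm.
Add landings: 3315 + 1483 + 1468 = 6266 mm.

6266 mm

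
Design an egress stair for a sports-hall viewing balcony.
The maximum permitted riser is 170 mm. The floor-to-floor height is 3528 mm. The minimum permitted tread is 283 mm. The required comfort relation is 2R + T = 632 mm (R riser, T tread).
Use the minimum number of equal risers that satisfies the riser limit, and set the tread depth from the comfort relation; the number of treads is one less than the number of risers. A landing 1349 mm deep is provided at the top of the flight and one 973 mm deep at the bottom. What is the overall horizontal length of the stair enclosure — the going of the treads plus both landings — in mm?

8242 mm

At most 170 each: 3528/170 = 20.75, giving 21 risers.
Riser R = 3528 / 21 = 168 mm, within the 170 mm limit.
From 2R + T = 632: T = 632 − 336 = 296 mm.
Treads = 21 − 1 = 20; going = 20 × 296 = 5920 mm.
Add landings: 5920 + 1349 + 973 = 8242 mm.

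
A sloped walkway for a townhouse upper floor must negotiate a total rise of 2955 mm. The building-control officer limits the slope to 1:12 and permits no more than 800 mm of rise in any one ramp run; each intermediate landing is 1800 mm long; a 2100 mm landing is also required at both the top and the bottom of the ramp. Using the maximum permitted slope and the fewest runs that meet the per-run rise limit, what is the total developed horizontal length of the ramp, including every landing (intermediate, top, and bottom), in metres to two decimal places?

2955 / 800 = 3.694 → round up to 4 ramp runs. That means 3 intermediate landings.
Horizontal run for 2955 mm of rise at 1:12 is 2955 × 12 = 35460 mm.
3 intermediate landings contribute 3 × 1800 = 5400 mm.
Top and bottom landings: 2 × 2100 = 4200 mm.
Total = 35460 + 5400 + 4200 = 45060 mm.
= 45.06 m.

45.06 m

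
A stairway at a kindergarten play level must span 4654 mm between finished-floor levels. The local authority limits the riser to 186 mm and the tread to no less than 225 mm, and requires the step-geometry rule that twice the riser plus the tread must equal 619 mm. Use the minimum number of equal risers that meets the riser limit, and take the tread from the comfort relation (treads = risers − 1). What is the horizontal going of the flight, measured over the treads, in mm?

4654 / 186 = 25.022 → round up to 26 risers.
Each riser is 4654/26 = 179 mm (≤ 186 mm).
Tread T = 619 − 2 × 179 = 261 mm (≥ 225 mm).
26 risers give 25 treads; going = 25 × 261 = 6525 mm.

6525 mm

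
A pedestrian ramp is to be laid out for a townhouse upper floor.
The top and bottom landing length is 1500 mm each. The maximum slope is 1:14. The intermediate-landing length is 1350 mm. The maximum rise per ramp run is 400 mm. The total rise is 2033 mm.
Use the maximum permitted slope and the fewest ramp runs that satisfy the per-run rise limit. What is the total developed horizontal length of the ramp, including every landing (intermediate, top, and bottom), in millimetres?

38212 mm

⌈2033/400⌉ = 6 ramp runs. That means 5 intermediate landings.
Horizontal run for 2033 mm of rise at 1:14 is 2033 × 14 = 28462 mm.
5 intermediate landings contribute 5 × 1350 = 6750 mm.
Top and bottom landings: 2 × 1500 = 3000 mm.
Total = 28462 + 6750 + 3000 = 38212 mm.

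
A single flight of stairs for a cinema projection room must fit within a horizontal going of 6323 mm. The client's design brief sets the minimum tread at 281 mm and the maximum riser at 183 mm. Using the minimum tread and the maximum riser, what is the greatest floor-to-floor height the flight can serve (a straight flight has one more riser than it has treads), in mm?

4209 mm

6323 / 281 = 22.50, so 22 treads fit.
Risers = treads + 1 = 23.
Maximum height = 23 × 183 = 4209 mm.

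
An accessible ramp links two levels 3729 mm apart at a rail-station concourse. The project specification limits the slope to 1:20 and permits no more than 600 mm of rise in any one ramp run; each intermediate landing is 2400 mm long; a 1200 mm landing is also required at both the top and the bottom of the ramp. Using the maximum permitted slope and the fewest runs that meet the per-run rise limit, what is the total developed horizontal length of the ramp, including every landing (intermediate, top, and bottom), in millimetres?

At most 600 each: 3729/600 = 6.21, giving 7 ramp runs. That means 6 intermediate landings.
Horizontal run for 3729 mm of rise at 1:20 is 3729 × 20 = 74580 mm.
Intermediate landings: 6 × 2400 = 14400 mm.
Top and bottom landings: 2 × 1200 = 2400 mm.
Total = 74580 + 14400 + 2400 = 91380 mm.

91380 mm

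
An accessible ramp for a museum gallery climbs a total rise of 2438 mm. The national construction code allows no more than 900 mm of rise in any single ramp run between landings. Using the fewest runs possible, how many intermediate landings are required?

At most 900 each: 2438/900 = 2.71, giving 3 ramp runs.
3 runs are separated by 2 intermediate landings.

2 intermediate landings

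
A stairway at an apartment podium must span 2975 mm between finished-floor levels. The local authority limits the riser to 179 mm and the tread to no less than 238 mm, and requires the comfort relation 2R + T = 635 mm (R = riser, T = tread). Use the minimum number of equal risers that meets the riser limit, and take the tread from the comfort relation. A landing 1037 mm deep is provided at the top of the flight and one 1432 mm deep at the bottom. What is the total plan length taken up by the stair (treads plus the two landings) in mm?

7029 mm

At most 179 each: 2975/179 = 16.62, giving 17 risers.
Riser R = 2975 / 17 = 175 mm, within the 179 mm limit.
From 2R + T = 635: T = 635 − 350 = 285 mm.
17 risers give 16 treads; going = 16 × 285 = 4560 mm.
Enclosure = 4560 + 1037 + 1432 = 7029 mm.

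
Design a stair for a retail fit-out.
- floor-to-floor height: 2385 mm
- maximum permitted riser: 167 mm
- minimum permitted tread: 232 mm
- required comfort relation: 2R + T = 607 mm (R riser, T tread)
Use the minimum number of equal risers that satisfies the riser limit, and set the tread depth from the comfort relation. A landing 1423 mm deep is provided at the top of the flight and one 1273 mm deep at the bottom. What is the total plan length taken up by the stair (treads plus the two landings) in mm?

6742 mm

2385 / 167 = 14.281 → round up to 15 risers.
Each riser is 2385/15 = 159 mm (≤ 167 mm).
Tread T = 607 − 2 × 159 = 289 mm (≥ 232 mm).
Treads = 15 − 1 = 14; going = 14 × 289 = 4046 mm.
Add landings: 4046 + 1423 + 1273 = 6742 mm.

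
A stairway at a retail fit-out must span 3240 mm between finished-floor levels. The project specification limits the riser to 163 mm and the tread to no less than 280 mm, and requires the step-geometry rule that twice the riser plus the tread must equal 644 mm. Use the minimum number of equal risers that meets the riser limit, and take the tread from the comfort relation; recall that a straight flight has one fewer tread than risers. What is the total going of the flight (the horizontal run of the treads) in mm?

At most 163 each: 3240/163 = 19.88, giving 20 risers.
Each riser is 3240/20 = 162 mm (≤ 163 mm).
T = 644 − 2·162 = 320 mm, which satisfies the 280 mm minimum.
20 risers give 19 treads; going = 19 × 320 = 6080 mm.

6080 mm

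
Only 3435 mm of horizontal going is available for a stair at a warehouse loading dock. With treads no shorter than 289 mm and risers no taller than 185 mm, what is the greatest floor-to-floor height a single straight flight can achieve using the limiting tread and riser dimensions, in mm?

Treads that fit: ⌊3435 / 289⌋ = 11.
Risers = treads + 1 = 12.
Maximum height = 12 × 185 = 2220 mm.

2220 mm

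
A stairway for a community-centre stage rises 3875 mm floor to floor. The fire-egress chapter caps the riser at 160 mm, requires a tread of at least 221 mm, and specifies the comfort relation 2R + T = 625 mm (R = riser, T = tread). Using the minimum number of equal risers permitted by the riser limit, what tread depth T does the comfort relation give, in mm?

⌈3875/160⌉ = 25 risers.
R = 3875 ÷ 25 = 155 mm.
From 2R + T = 625: T = 625 − 310 = 315 mm.

315 mm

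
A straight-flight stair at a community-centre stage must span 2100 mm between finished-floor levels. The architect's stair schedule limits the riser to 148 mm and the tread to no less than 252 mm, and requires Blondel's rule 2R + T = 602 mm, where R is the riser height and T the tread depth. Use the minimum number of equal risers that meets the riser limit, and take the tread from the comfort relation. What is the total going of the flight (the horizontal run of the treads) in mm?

⌈2100/148⌉ = 15 risers.
Each riser is 2100/15 = 140 mm (≤ 148 mm).
From 2R + T = 602: T = 602 − 280 = 322 mm.
Treads = 15 − 1 = 14; going = 14 × 322 = 4508 mm.

4508 mm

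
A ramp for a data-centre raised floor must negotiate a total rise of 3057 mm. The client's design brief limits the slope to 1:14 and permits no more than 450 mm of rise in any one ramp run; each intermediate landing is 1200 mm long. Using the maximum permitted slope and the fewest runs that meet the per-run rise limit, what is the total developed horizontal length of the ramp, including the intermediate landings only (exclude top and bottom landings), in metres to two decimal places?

⌈3057/450⌉ = 7 ramp runs. That means 6 intermediate landings.
Horizontal run for 3057 mm of rise at 1:14 is 3057 × 14 = 42798 mm.
Intermediate landings: 6 × 1200 = 7200 mm.
Total developed length = 42798 + 7200 = 49998 mm.
= 50.00 m.

50.00 m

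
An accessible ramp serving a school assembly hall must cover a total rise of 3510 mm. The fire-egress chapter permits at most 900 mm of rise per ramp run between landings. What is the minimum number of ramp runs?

4 runs

3510 / 900 = 3.90, so 4 ramp runs are needed.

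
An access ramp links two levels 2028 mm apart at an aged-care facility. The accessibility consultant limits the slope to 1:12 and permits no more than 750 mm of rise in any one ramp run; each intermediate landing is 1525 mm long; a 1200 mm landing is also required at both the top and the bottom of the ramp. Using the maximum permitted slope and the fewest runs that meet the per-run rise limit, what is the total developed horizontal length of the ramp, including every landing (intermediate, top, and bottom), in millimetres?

29786 mm

At most 750 each: 2028/750 = 2.70, giving 3 ramp runs. That means 2 intermediate landings.
Ramp run (horizontal) at 1:12: 2028 × 12 = 24336 mm.
2 intermediate landings contribute 2 × 1525 = 3050 mm.
Top and bottom landings: 2 × 1200 = 2400 mm.
Total = 24336 + 3050 + 2400 = 29786 mm.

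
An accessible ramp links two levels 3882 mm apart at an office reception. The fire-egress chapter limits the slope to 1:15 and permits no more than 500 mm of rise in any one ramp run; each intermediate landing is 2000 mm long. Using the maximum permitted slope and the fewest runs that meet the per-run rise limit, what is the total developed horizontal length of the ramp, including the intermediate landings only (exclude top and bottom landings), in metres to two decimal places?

3882 / 500 = 7.76, so 8 ramp runs are needed. That means 7 intermediate landings.
Ramp run (horizontal) at 1:15: 3882 × 15 = 58230 mm.
7 intermediate landings contribute 7 × 2000 = 14000 mm.
Total developed length = 58230 + 14000 = 72230 mm.
= 72.23 m.

72.23 m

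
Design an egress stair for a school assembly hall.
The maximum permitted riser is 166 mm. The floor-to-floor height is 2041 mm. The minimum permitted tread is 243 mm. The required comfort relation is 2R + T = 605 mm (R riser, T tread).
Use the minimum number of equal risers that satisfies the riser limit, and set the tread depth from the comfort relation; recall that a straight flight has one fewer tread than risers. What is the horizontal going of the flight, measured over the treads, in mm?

2041 / 166 = 12.30, so 13 risers are needed.
Riser R = 2041 / 13 = 157 mm, within the 166 mm limit.
From 2R + T = 605: T = 605 − 314 = 291 mm.
Treads = 13 − 1 = 12; going = 12 × 291 = 3492 mm.

3492 mm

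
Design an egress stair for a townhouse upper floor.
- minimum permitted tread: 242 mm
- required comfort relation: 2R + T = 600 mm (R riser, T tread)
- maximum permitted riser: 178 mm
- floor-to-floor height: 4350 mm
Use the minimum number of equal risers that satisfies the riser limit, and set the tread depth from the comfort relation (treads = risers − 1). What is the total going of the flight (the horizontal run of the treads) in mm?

6048 mm

4350 / 178 = 24.438 → round up to 25 risers.
Riser R = 4350 / 25 = 174 mm, within the 178 mm limit.
From 2R + T = 600: T = 600 − 348 = 252 mm.
25 risers give 24 treads; going = 24 × 252 = 6048 mm.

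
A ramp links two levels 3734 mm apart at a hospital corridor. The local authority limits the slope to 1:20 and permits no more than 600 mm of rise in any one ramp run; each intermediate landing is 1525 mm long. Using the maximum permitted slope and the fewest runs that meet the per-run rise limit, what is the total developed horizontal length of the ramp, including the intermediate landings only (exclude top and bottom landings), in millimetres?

83830 mm

At most 600 each: 3734/600 = 6.22, giving 7 ramp runs. That means 6 intermediate landings.
Ramp run (horizontal) at 1:20: 3734 × 20 = 74680 mm.
6 intermediate landings contribute 6 × 1525 = 9150 mm.
Total developed length = 74680 + 9150 = 83830 mm.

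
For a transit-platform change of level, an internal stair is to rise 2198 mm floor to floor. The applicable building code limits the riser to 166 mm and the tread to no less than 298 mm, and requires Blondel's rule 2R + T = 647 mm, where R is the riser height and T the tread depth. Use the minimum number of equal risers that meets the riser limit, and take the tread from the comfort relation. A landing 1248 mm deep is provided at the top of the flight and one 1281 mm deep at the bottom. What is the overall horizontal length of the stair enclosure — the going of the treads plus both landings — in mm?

6858 mm

⌈2198/166⌉ = 14 risers.
Each riser is 2198/14 = 157 mm (≤ 166 mm).
T = 647 − 2·157 = 333 mm, which satisfies the 298 mm minimum.
Going = (14 − 1) × 333 = 4329 mm.
Add landings: 4329 + 1248 + 1281 = 6858 mm.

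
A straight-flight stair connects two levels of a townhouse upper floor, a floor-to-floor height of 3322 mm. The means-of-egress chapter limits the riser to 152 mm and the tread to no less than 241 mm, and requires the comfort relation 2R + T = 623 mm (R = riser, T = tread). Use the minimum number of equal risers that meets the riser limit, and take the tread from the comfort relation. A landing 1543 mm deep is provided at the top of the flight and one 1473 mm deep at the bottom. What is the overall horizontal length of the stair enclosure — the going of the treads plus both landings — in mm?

9757 mm

3322 / 152 = 21.855 → round up to 22 risers.
Each riser is 3322/22 = 151 mm (≤ 152 mm).
T = 623 − 2·151 = 321 mm, which satisfies the 241 mm minimum.
Going = (22 − 1) × 321 = 6741 mm.
Add landings: 6741 + 1543 + 1473 = 9757 mm.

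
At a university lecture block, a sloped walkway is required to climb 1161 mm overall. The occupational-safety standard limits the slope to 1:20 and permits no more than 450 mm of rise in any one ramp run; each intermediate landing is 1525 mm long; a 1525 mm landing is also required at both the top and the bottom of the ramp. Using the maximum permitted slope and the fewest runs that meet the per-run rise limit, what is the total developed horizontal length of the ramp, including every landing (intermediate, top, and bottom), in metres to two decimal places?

1161 / 450 = 2.580 → round up to 3 ramp runs. That means 2 intermediate landings.
Ramp run (horizontal) at 1:20: 1161 × 20 = 23220 mm.
2 intermediate landings contribute 2 × 1525 = 3050 mm.
Top and bottom landings: 2 × 1525 = 3050 mm.
Total = 23220 + 3050 + 3050 = 29320 mm.
= 29.32 m.

29.32 m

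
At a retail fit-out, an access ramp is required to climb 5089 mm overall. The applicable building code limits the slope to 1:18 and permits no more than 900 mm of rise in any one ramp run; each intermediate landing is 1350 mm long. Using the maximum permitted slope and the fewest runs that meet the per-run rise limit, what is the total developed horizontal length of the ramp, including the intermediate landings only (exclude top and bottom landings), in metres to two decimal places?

98.35 m

⌈5089/900⌉ = 6 ramp runs. That means 5 intermediate landings.
Ramp run (horizontal) at 1:18: 5089 × 18 = 91602 mm.
5 intermediate landings contribute 5 × 1350 = 6750 mm.
Developed length = 91602 + 6750 = 98352 mm.
= 98.35 m.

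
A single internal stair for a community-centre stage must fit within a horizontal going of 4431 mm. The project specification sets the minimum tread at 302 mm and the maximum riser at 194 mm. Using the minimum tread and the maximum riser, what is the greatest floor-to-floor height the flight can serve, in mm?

2910 mm

4431 / 302 = 14.67, so 14 treads fit.
Risers = treads + 1 = 15.
Maximum height = 15 × 194 = 2910 mm.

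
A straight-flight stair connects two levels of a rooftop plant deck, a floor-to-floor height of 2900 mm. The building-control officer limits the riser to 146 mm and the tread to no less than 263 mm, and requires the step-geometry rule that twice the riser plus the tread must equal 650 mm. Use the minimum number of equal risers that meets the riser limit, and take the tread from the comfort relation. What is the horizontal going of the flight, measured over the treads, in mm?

6840 mm

2900 / 146 = 19.863 → round up to 20 risers.
Each riser is 2900/20 = 145 mm (≤ 146 mm).
From 2R + T = 650: T = 650 − 290 = 360 mm.
Going = (20 − 1) × 360 = 6840 mm.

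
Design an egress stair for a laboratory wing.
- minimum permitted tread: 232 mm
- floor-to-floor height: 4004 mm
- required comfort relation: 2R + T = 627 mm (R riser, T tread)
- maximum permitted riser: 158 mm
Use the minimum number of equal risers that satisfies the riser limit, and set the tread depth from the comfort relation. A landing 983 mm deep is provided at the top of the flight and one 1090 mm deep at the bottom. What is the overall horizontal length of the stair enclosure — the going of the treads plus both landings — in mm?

10048 mm

4004 / 158 = 25.342 → round up to 26 risers.
Riser R = 4004 / 26 = 154 mm, within the 158 mm limit.
From 2R + T = 627: T = 627 − 308 = 319 mm.
Treads = 26 − 1 = 25; going = 25 × 319 = 7975 mm.
Add landings: 7975 + 983 + 1090 = 10048 mm.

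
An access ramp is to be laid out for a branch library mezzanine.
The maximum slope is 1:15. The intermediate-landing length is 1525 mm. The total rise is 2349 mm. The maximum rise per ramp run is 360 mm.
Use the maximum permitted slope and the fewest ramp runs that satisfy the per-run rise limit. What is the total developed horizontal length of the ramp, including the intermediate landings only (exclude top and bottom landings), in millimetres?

44385 mm

2349 / 360 = 6.53, so 7 ramp runs are needed. That means 6 intermediate landings.
Ramp run (horizontal) at 1:15: 2349 × 15 = 35235 mm.
6 intermediate landings contribute 6 × 1525 = 9150 mm.
Total developed length = 35235 + 9150 = 44385 mm.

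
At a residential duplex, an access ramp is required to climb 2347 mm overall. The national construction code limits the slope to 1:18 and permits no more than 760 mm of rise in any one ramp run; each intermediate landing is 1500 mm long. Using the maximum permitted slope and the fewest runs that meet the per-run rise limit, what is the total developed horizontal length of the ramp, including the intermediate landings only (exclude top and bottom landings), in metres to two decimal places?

46.75 m

At most 760 each: 2347/760 = 3.09, giving 4 ramp runs. That means 3 intermediate landings.
Ramp run (horizontal) at 1:18: 2347 × 18 = 42246 mm.
Intermediate landings: 3 × 1500 = 4500 mm.
Developed length = 42246 + 4500 = 46746 mm.
= 46.75 m.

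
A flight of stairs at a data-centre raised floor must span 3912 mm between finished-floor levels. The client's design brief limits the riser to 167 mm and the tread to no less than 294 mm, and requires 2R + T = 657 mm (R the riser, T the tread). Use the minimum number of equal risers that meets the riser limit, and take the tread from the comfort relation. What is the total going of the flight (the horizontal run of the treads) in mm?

7613 mm

3912 / 167 = 23.43, so 24 risers are needed.
Each riser is 3912/24 = 163 mm (≤ 167 mm).
T = 657 − 2·163 = 331 mm, which satisfies the 294 mm minimum.
Treads = 24 − 1 = 23; going = 23 × 331 = 7613 mm.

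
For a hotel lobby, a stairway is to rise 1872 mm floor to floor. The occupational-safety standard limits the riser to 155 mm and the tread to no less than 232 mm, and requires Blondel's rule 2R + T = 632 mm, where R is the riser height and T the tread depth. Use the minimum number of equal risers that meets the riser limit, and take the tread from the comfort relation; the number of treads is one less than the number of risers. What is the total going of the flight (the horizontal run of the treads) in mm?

4128 mm

1872 / 155 = 12.08, so 13 risers are needed.
Riser R = 1872 / 13 = 144 mm, within the 155 mm limit.
From 2R + T = 632: T = 632 − 288 = 344 mm.
13 risers give 12 treads; going = 12 × 344 = 4128 mm.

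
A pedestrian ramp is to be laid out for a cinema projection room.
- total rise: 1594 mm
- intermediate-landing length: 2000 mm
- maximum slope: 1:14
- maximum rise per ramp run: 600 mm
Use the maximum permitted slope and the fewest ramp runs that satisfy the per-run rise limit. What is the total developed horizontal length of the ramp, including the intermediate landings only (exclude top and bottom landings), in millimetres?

26316 mm

At most 600 each: 1594/600 = 2.66, giving 3 ramp runs. That means 2 intermediate landings.
Horizontal run for 1594 mm of rise at 1:14 is 1594 × 14 = 22316 mm.
2 intermediate landings contribute 2 × 2000 = 4000 mm.
Developed length = 22316 + 4000 = 26316 mm.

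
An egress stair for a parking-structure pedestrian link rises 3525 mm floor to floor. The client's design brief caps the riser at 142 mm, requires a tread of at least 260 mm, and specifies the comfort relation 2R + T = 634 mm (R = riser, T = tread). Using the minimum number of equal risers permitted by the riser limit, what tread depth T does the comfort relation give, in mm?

352 mm

At most 142 each: 3525/142 = 24.82, giving 25 risers.
R = 3525 ÷ 25 = 141 mm.
From 2R + T = 634: T = 634 − 282 = 352 mm.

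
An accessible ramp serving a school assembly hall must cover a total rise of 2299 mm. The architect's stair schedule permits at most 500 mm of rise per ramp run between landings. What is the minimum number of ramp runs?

2299 / 500 = 4.60, so 5 ramp runs are needed.

5 runs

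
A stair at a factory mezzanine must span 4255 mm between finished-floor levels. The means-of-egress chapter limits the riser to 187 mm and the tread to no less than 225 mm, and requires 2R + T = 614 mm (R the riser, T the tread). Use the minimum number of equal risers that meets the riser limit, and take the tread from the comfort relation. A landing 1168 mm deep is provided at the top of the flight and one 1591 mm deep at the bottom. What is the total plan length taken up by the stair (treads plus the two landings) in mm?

8127 mm

4255 / 187 = 22.75, so 23 risers are needed.
Riser R = 4255 / 23 = 185 mm, within the 187 mm limit.
T = 614 − 2·185 = 244 mm, which satisfies the 225 mm minimum.
Going = (23 − 1) × 244 = 5368 mm.
Enclosure = 5368 + 1168 + 1591 = 8127 mm.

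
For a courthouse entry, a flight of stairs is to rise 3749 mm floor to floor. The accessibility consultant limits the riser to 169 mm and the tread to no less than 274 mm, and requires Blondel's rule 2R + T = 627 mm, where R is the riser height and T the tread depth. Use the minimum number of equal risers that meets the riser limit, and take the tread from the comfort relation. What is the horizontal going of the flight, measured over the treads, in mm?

6622 mm

3749 / 169 = 22.18, so 23 risers are needed.
R = 3749 ÷ 23 = 163 mm.
Tread T = 627 − 2 × 163 = 301 mm (≥ 274 mm).
23 risers give 22 treads; going = 22 × 301 = 6622 mm.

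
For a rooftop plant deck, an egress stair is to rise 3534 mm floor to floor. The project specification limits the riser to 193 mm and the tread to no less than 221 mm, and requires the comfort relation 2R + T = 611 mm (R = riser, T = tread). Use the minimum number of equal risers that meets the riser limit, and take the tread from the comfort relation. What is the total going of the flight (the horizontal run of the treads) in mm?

⌈3534/193⌉ = 19 risers.
R = 3534 ÷ 19 = 186 mm.
T = 611 − 2·186 = 239 mm, which satisfies the 221 mm minimum.
Treads = 19 − 1 = 18; going = 18 × 239 = 4302 mm.

4302 mm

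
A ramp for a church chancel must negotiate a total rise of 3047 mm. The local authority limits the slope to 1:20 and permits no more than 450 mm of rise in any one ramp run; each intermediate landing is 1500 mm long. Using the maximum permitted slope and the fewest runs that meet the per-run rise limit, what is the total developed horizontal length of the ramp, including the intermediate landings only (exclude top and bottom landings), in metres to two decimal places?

69.94 m

3047 / 450 = 6.77, so 7 ramp runs are needed. That means 6 intermediate landings.
Ramp run (horizontal) at 1:20: 3047 × 20 = 60940 mm.
6 intermediate landings contribute 6 × 1500 = 9000 mm.
Developed length = 60940 + 9000 = 69940 mm.
= 69.94 m.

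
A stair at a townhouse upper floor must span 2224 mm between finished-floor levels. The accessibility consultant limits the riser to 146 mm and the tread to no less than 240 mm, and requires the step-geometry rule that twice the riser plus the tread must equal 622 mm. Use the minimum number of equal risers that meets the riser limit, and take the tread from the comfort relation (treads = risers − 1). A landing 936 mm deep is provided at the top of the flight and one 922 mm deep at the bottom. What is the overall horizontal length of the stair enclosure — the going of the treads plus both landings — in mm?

⌈2224/146⌉ = 16 risers.
Riser R = 2224 / 16 = 139 mm, within the 146 mm limit.
T = 622 − 2·139 = 344 mm, which satisfies the 240 mm minimum.
Treads = 16 − 1 = 15; going = 15 × 344 = 5160 mm.
Add landings: 5160 + 936 + 922 = 7018 mm.

7018 mm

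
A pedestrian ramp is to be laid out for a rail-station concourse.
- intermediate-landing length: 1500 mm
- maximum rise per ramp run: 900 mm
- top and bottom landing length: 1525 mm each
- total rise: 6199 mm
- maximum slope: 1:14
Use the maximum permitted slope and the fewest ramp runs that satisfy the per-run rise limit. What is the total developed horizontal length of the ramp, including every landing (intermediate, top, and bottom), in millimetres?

98836 mm

⌈6199/900⌉ = 7 ramp runs. That means 6 intermediate landings.
Ramp run (horizontal) at 1:14: 6199 × 14 = 86786 mm.
6 intermediate landings contribute 6 × 1500 = 9000 mm.
Top and bottom landings: 2 × 1525 = 3050 mm.
Total = 86786 + 9000 + 3050 = 98836 mm.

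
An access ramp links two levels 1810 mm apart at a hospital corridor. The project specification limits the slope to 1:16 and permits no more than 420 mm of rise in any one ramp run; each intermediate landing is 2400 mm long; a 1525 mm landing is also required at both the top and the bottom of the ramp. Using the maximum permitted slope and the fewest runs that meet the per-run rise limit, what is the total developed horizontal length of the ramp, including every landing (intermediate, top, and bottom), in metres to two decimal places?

⌈1810/420⌉ = 5 ramp runs. That means 4 intermediate landings.
Ramp run (horizontal) at 1:16: 1810 × 16 = 28960 mm.
Intermediate landings: 4 × 2400 = 9600 mm.
Top and bottom landings: 2 × 1525 = 3050 mm.
Total = 28960 + 9600 + 3050 = 41610 mm.
= 41.61 m.

41.61 m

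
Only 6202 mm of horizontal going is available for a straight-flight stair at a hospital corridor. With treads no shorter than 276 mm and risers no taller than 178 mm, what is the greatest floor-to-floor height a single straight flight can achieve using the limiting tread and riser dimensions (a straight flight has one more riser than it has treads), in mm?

4094 mm

6202 / 276 = 22.47, so 22 treads fit.
Risers = treads + 1 = 23.
Maximum height = 23 × 178 = 4094 mm.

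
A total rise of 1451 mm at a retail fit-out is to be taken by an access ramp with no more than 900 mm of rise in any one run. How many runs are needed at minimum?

2 runs

1451 / 900 = 1.61, so 2 ramp runs are needed.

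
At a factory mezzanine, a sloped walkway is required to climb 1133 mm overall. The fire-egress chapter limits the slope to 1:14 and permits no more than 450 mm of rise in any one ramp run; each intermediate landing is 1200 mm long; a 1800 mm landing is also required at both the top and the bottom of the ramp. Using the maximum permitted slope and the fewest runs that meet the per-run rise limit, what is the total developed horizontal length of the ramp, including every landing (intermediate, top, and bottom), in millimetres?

1133 / 450 = 2.518 → round up to 3 ramp runs. That means 2 intermediate landings.
Horizontal run for 1133 mm of rise at 1:14 is 1133 × 14 = 15862 mm.
Intermediate landings: 2 × 1200 = 2400 mm.
Top and bottom landings: 2 × 1800 = 3600 mm.
Total = 15862 + 2400 + 3600 = 21862 mm.

21862 mm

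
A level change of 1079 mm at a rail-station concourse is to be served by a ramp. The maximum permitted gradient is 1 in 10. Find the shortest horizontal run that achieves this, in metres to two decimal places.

10.79 m

At 1:10 the run is 10 × 1079 = 10790 mm.
10790 mm = 10.79 m.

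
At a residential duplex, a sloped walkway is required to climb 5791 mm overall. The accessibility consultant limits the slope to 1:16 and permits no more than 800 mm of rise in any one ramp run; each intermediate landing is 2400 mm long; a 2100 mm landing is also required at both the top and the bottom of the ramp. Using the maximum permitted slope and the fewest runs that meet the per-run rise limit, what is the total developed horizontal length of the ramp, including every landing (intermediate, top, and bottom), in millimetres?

5791 / 800 = 7.239 → round up to 8 ramp runs. That means 7 intermediate landings.
Ramp run (horizontal) at 1:16: 5791 × 16 = 92656 mm.
7 intermediate landings contribute 7 × 2400 = 16800 mm.
Top and bottom landings: 2 × 2100 = 4200 mm.
Total = 92656 + 16800 + 4200 = 113656 mm.

113656 mm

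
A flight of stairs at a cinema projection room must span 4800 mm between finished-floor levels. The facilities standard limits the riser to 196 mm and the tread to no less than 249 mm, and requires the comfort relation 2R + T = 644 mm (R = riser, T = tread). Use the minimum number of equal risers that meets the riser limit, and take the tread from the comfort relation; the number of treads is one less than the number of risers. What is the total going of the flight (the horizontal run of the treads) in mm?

At most 196 each: 4800/196 = 24.49, giving 25 risers.
Each riser is 4800/25 = 192 mm (≤ 196 mm).
Tread T = 644 − 2 × 192 = 260 mm (≥ 249 mm).
25 risers give 24 treads; going = 24 × 260 = 6240 mm.

6240 mm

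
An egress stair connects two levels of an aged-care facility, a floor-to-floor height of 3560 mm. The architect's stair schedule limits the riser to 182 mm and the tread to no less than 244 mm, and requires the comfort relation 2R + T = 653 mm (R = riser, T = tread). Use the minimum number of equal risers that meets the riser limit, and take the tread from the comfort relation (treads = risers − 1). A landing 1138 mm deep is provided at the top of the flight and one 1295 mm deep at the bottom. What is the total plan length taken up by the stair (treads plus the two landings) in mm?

8076 mm

3560 / 182 = 19.56, so 20 risers are needed.
Each riser is 3560/20 = 178 mm (≤ 182 mm).
T = 653 − 2·178 = 297 mm, which satisfies the 244 mm minimum.
20 risers give 19 treads; going = 19 × 297 = 5643 mm.
Enclosure = 5643 + 1138 + 1295 = 8076 mm.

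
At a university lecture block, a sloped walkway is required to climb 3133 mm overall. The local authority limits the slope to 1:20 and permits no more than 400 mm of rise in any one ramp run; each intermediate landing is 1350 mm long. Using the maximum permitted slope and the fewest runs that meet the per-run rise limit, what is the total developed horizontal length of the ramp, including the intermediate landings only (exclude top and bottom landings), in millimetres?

3133 / 400 = 7.83, so 8 ramp runs are needed. That means 7 intermediate landings.
Horizontal run for 3133 mm of rise at 1:20 is 3133 × 20 = 62660 mm.
7 intermediate landings contribute 7 × 1350 = 9450 mm.
Developed length = 62660 + 9450 = 72110 mm.

72110 mm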